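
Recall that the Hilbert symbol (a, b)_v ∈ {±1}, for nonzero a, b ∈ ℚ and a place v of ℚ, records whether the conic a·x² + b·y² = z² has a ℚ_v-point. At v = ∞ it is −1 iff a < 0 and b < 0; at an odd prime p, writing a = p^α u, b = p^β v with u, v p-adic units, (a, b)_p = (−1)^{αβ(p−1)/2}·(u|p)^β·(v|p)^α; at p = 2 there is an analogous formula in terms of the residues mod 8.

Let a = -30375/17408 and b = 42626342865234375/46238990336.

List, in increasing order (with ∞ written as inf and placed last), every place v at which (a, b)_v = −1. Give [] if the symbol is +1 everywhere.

Mod squares: a ≡ -255, b ≡ 1785. Check v ∈ {∞, 2, 3, 5, 7, 11, 13, 17}.
v=∞: -255 < 0 and 1785 > 0  ⇒  (a,b)_∞ = +1.
v=5: a=5^3·(≡4), b=5^9·(≡2) mod 5; (4|5)=+1, (2|5)=-1; (−1)^{3·9·2}·(+1)^9·(-1)^3 = -1.
v=11: a=11^0·(≡3), b=11^-2·(≡3) mod 11; (3|11)=+1, (3|11)=+1; (−1)^{0·-2·5}·(+1)^-2·(+1)^0 = +1.
v=13: a=13^0·(≡6), b=13^2·(≡1) mod 13; (6|13)=-1, (1|13)=+1; (−1)^{0·2·6}·(-1)^2·(+1)^0 = +1.
v=3: a=3^5·(≡2), b=3^17·(≡1) mod 3; (2|3)=-1, (1|3)=+1; (−1)^{5·17·1}·(-1)^17·(+1)^5 = +1.
v=17: a=17^-1·(≡1), b=17^-1·(≡11) mod 17; (1|17)=+1, (11|17)=-1; (−1)^{-1·-1·8}·(+1)^-1·(-1)^-1 = -1.
v=2: v_2(a)=-10, v_2(b)=-16; units ≡ 1, 1 (mod 8); ε·ε+αω+βω = 0·0+-10·0+-16·0 ≡ 0  ⇒  (a,b)_2 = +1.
v=7: a=7^0·(≡2), b=7^-3·(≡6) mod 7; (2|7)=+1, (6|7)=-1; (−1)^{0·-3·3}·(+1)^-3·(-1)^0 = +1.
(-255, 1785 / ℚ) ramifies at {5, 17}: a division algebra.

[5, 17]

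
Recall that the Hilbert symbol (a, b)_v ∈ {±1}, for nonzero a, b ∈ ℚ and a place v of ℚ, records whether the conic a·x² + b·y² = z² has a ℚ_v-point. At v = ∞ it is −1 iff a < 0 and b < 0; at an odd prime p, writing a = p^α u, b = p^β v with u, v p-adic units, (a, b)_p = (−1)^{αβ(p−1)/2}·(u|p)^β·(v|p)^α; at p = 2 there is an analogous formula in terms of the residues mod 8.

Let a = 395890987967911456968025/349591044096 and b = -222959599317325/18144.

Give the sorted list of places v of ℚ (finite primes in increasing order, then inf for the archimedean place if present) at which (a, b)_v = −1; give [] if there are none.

(a, b) ≡ (21, -182) mod (ℚ^×)²; places V = {2, 3, 5, 7, 13, 29, 31, ∞}.
(a,b)_5: α=2, u≡1; β=2, v≡3 (mod 5); (1|5)=+1, (3|5)=-1; sign (−1)^0·+1^2·-1^2 = +1.
(a,b)_13: α=12, u≡2; β=9, v≡1 (mod 13); (2|13)=-1, (1|13)=+1; sign (−1)^0·-1^9·+1^12 = -1.
(a,b)_31: α=2, u≡13; β=0, v≡5 (mod 31); (13|31)=-1, (5|31)=+1; sign (−1)^0·-1^0·+1^2 = +1.
(a,b)_29: α=4, u≡18; β=2, v≡27 (mod 29); (18|29)=-1, (27|29)=-1; sign (−1)^0·-1^2·-1^4 = +1.
(a,b)_3: α=-5, u≡1; β=-4, v≡1 (mod 3); (1|3)=+1, (1|3)=+1; sign (−1)^0·+1^-4·+1^-5 = +1.
(a,b)_2: α=-22, β=-5; u≡5, v≡5 (mod 8); ε(u)ε(v)=0·0, αω(v)=-22·1, βω(u)=-5·1; sum ≡ 1  ⇒  -1.
(a,b)_7: α=-3, u≡5; β=-1, v≡2 (mod 7); (5|7)=-1, (2|7)=+1; sign (−1)^1·-1^-1·+1^-3 = +1.
(a,b)_∞: sgn(21)=+, sgn(-182)=−, so +1.
|Ram(21, -182)| = 2, even; anisotropic at {2, 13}.

[2, 13]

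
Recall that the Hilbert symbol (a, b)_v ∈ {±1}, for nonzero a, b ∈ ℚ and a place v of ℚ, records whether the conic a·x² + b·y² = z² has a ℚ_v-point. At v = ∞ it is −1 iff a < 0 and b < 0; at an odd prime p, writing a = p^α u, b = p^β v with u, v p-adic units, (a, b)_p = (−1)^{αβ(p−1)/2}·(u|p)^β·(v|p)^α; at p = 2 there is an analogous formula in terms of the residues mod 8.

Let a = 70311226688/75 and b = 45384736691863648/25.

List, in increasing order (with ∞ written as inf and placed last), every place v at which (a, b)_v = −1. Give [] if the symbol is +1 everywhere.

Mod squares: a ≡ 4551, b ≡ 1702. Check v ∈ {∞, 2, 3, 5, 23, 37, 41}.
v=3: a=3^-1·(≡2), b=3^0·(≡1) mod 3; (2|3)=-1, (1|3)=+1; (−1)^{-1·0·1}·(-1)^0·(+1)^-1 = +1.
v=41: a=41^1·(≡14), b=41^2·(≡20) mod 41; (14|41)=-1, (20|41)=+1; (−1)^{1·2·20}·(-1)^2·(+1)^1 = +1.
v=5: a=5^-2·(≡1), b=5^-2·(≡3) mod 5; (1|5)=+1, (3|5)=-1; (−1)^{-2·-2·2}·(+1)^-2·(-1)^-2 = +1.
v=2: v_2(a)=6, v_2(b)=5; units ≡ 7, 3 (mod 8); ε·ε+αω+βω = 1·1+6·1+5·0 ≡ 1  ⇒  (a,b)_2 = -1.
v=37: a=37^3·(≡4), b=37^5·(≡34) mod 37; (4|37)=+1, (34|37)=+1; (−1)^{3·5·18}·(+1)^5·(+1)^3 = +1.
v=23: a=23^2·(≡10), b=23^3·(≡20) mod 23; (10|23)=-1, (20|23)=-1; (−1)^{2·3·11}·(-1)^3·(-1)^2 = -1.
v=∞: 4551 > 0 and 1702 > 0  ⇒  (a,b)_∞ = +1.
|Ram(4551, 1702)| = 2, even; anisotropic at {2, 23}.

[2, 23]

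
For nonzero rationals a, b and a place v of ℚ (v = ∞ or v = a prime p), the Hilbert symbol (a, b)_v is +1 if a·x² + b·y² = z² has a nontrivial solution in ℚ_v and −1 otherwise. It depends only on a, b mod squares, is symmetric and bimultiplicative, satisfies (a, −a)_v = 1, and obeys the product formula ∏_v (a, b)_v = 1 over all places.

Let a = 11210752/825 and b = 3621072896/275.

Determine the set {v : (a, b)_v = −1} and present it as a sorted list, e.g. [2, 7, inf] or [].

(a, b) ≡ (90321, 33649) mod (ℚ^×)²; places V = {2, 3, 5, 7, 11, 17, 19, 23, ∞}.
(a,b)_17: α=1, u≡1; β=2, v≡6 (mod 17); (1|17)=+1, (6|17)=-1; sign (−1)^0·+1^2·-1^1 = -1.
(a,b)_3: α=-1, u≡2; β=0, v≡1 (mod 3); (2|3)=-1, (1|3)=+1; sign (−1)^0·-1^0·+1^-1 = +1.
(a,b)_11: α=-1, u≡4; β=-1, v≡4 (mod 11); (4|11)=+1, (4|11)=+1; sign (−1)^1·+1^-1·+1^-1 = -1.
(a,b)_5: α=-2, u≡4; β=-2, v≡1 (mod 5); (4|5)=+1, (1|5)=+1; sign (−1)^0·+1^-2·+1^-2 = +1.
(a,b)_2: α=12, β=12; u≡1, v≡1 (mod 8); ε(u)ε(v)=0·0, αω(v)=12·0, βω(u)=12·0; sum ≡ 0  ⇒  +1.
(a,b)_7: α=1, u≡1; β=1, v≡3 (mod 7); (1|7)=+1, (3|7)=-1; sign (−1)^1·+1^1·-1^1 = +1.
(a,b)_19: α=0, u≡18; β=1, v≡6 (mod 19); (18|19)=-1, (6|19)=+1; sign (−1)^0·-1^1·+1^0 = -1.
(a,b)_23: α=1, u≡5; β=1, v≡15 (mod 23); (5|23)=-1, (15|23)=-1; sign (−1)^1·-1^1·-1^1 = -1.
(a,b)_∞: sgn(90321)=+, sgn(33649)=+, so +1.
Ram(90321, 33649) = {11, 17, 19, 23}; no ℚ_11-point on the conic.

[11, 17, 19, 23]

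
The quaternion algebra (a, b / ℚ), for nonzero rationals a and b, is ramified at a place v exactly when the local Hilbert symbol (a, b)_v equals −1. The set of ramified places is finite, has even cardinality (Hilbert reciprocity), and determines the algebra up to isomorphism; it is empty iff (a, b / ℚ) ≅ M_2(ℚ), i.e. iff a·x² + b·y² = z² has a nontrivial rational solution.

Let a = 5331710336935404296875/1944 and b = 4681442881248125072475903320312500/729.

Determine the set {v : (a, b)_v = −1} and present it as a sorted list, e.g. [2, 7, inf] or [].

Mod squares: a ≡ 4290, b ≡ 13. Check v ∈ {∞, 2, 3, 5, 7, 11, 13, 19}.
v=5: a=5^9·(≡3), b=5^14·(≡3) mod 5; (3|5)=-1, (3|5)=-1; (−1)^{9·14·2}·(-1)^14·(-1)^9 = -1.
v=13: a=13^3·(≡11), b=13^3·(≡12) mod 13; (11|13)=-1, (12|13)=+1; (−1)^{3·3·6}·(-1)^3·(+1)^3 = -1.
v=∞: 4290 > 0 and 13 > 0  ⇒  (a,b)_∞ = +1.
v=2: v_2(a)=-3, v_2(b)=2; units ≡ 1, 5 (mod 8); ε·ε+αω+βω = 0·0+-3·1+2·0 ≡ 1  ⇒  (a,b)_2 = -1.
v=3: a=3^-5·(≡2), b=3^-6·(≡1) mod 3; (2|3)=-1, (1|3)=+1; (−1)^{-5·-6·1}·(-1)^-6·(+1)^-5 = +1.
v=7: a=7^4·(≡5), b=7^6·(≡6) mod 7; (5|7)=-1, (6|7)=-1; (−1)^{4·6·3}·(-1)^6·(-1)^4 = +1.
v=11: a=11^1·(≡4), b=11^2·(≡10) mod 11; (4|11)=+1, (10|11)=-1; (−1)^{1·2·5}·(+1)^2·(-1)^1 = -1.
v=19: a=19^6·(≡2), b=19^10·(≡14) mod 19; (2|19)=-1, (14|19)=-1; (−1)^{6·10·9}·(-1)^10·(-1)^6 = +1.
|Ram(4290, 13)| = 4, even; anisotropic at {2, 5, 11, 13}.

[2, 5, 11, 13]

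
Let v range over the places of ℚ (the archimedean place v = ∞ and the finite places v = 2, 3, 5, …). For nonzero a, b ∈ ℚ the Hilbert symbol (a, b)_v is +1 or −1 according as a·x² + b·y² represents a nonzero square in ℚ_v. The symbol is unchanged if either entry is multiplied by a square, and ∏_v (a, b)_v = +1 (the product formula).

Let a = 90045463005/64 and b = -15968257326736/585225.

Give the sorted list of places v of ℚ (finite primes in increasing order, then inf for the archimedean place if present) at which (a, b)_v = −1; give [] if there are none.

(a, b) ≡ (5951845, -48805129) mod (ℚ^×)²; places V = {2, 3, 5, 11, 13, 17, 19, 31, 41, 43, 47, ∞}.
(a,b)_3: α=2, u≡1; β=-4, v≡2 (mod 3); (1|3)=+1, (2|3)=-1; sign (−1)^0·+1^-4·-1^2 = +1.
(a,b)_41: α=2, u≡1; β=1, v≡39 (mod 41); (1|41)=+1, (39|41)=+1; sign (−1)^0·+1^1·+1^2 = +1.
(a,b)_43: α=1, u≡15; β=1, v≡15 (mod 43); (15|43)=+1, (15|43)=+1; sign (−1)^1·+1^1·+1^1 = -1.
(a,b)_31: α=1, u≡6; β=1, v≡10 (mod 31); (6|31)=-1, (10|31)=+1; sign (−1)^1·-1^1·+1^1 = +1.
(a,b)_11: α=0, u≡4; β=2, v≡3 (mod 11); (4|11)=+1, (3|11)=+1; sign (−1)^0·+1^2·+1^0 = +1.
(a,b)_17: α=0, u≡15; β=-2, v≡1 (mod 17); (15|17)=+1, (1|17)=+1; sign (−1)^0·+1^-2·+1^0 = +1.
(a,b)_∞: sgn(5951845)=+, sgn(-48805129)=−, so +1.
(a,b)_2: α=-6, β=4; u≡5, v≡7 (mod 8); ε(u)ε(v)=0·1, αω(v)=-6·0, βω(u)=4·1; sum ≡ 0  ⇒  +1.
(a,b)_13: α=0, u≡9; β=2, v≡12 (mod 13); (9|13)=+1, (12|13)=+1; sign (−1)^0·+1^2·+1^0 = +1.
(a,b)_47: α=1, u≡42; β=1, v≡5 (mod 47); (42|47)=+1, (5|47)=-1; sign (−1)^1·+1^1·-1^1 = +1.
(a,b)_19: α=1, u≡15; β=1, v≡3 (mod 19); (15|19)=-1, (3|19)=-1; sign (−1)^1·-1^1·-1^1 = -1.
(a,b)_5: α=1, u≡4; β=-2, v≡1 (mod 5); (4|5)=+1, (1|5)=+1; sign (−1)^0·+1^-2·+1^1 = +1.
Ram(5951845, -48805129) = {19, 43}; no ℚ_19-point on the conic.

[19, 43]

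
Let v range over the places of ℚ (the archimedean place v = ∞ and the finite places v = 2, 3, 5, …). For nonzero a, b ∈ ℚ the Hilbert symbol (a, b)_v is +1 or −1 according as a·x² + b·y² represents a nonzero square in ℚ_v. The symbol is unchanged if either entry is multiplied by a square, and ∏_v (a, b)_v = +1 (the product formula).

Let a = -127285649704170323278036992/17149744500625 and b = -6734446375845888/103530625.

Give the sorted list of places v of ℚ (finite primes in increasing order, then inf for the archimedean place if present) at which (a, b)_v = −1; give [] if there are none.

[7, 43, 47, inf]

Mod squares: a ≡ -987, b ≡ -103562103. Check v ∈ {∞, 2, 3, 5, 7, 11, 19, 29, 31, 37, 43, 47}.
v=29: a=29^2·(≡13), b=29^1·(≡10) mod 29; (13|29)=+1, (10|29)=-1; (−1)^{2·1·14}·(+1)^1·(-1)^2 = +1.
v=31: a=31^2·(≡1), b=31^1·(≡19) mod 31; (1|31)=+1, (19|31)=+1; (−1)^{2·1·15}·(+1)^1·(+1)^2 = +1.
v=19: a=19^0·(≡4), b=19^1·(≡6) mod 19; (4|19)=+1, (6|19)=+1; (−1)^{0·1·9}·(+1)^1·(+1)^0 = +1.
v=2: v_2(a)=28, v_2(b)=14; units ≡ 5, 1 (mod 8); ε·ε+αω+βω = 0·0+28·0+14·1 ≡ 0  ⇒  (a,b)_2 = +1.
v=7: a=7^3·(≡3), b=7^2·(≡6) mod 7; (3|7)=-1, (6|7)=-1; (−1)^{3·2·3}·(-1)^2·(-1)^3 = -1.
v=43: a=43^2·(≡37), b=43^1·(≡6) mod 43; (37|43)=-1, (6|43)=+1; (−1)^{2·1·21}·(-1)^1·(+1)^2 = -1.
v=∞: -987 < 0 and -103562103 < 0  ⇒  (a,b)_∞ = -1.
v=47: a=47^1·(≡41), b=47^1·(≡10) mod 47; (41|47)=-1, (10|47)=-1; (−1)^{1·1·23}·(-1)^1·(-1)^1 = -1.
v=5: a=5^-4·(≡3), b=5^-4·(≡3) mod 5; (3|5)=-1, (3|5)=-1; (−1)^{-4·-4·2}·(-1)^-4·(-1)^-4 = +1.
v=37: a=37^-4·(≡30), b=37^-2·(≡25) mod 37; (30|37)=+1, (25|37)=+1; (−1)^{-4·-2·18}·(+1)^-2·(+1)^-4 = +1.
v=3: a=3^9·(≡1), b=3^5·(≡2) mod 3; (1|3)=+1, (2|3)=-1; (−1)^{9·5·1}·(+1)^5·(-1)^9 = +1.
v=11: a=11^-4·(≡9), b=11^-2·(≡4) mod 11; (9|11)=+1, (4|11)=+1; (−1)^{-4·-2·5}·(+1)^-2·(+1)^-4 = +1.
|Ram(-987, -103562103)| = 4, even; anisotropic at {7, 43, 47, ∞}.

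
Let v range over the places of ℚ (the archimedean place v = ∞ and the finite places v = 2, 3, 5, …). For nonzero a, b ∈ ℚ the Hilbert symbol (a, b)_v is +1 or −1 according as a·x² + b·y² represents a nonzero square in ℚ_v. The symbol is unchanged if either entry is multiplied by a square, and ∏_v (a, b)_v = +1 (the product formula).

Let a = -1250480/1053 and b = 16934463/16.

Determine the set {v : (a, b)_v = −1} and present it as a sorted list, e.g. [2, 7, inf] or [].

(a, b) ≡ (-20735, 1881607) mod (ℚ^×)²; places V = {2, 3, 5, 7, 11, 13, 23, 29, 31, ∞}.
(a,b)_7: α=2, u≡3; β=1, v≡1 (mod 7); (3|7)=-1, (1|7)=+1; sign (−1)^0·-1^1·+1^2 = -1.
(a,b)_23: α=0, u≡17; β=1, v≡19 (mod 23); (17|23)=-1, (19|23)=-1; sign (−1)^0·-1^1·-1^0 = -1.
(a,b)_∞: sgn(-20735)=−, sgn(1881607)=+, so +1.
(a,b)_29: α=1, u≡10; β=1, v≡2 (mod 29); (10|29)=-1, (2|29)=-1; sign (−1)^0·-1^1·-1^1 = +1.
(a,b)_13: α=-1, u≡1; β=1, v≡4 (mod 13); (1|13)=+1, (4|13)=+1; sign (−1)^0·+1^1·+1^-1 = +1.
(a,b)_5: α=1, u≡3; β=0, v≡3 (mod 5); (3|5)=-1, (3|5)=-1; sign (−1)^0·-1^0·-1^1 = -1.
(a,b)_2: α=4, β=-4; u≡1, v≡7 (mod 8); ε(u)ε(v)=0·1, αω(v)=4·0, βω(u)=-4·0; sum ≡ 0  ⇒  +1.
(a,b)_31: α=0, u≡2; β=1, v≡13 (mod 31); (2|31)=+1, (13|31)=-1; sign (−1)^0·+1^1·-1^0 = +1.
(a,b)_3: α=-4, u≡1; β=2, v≡1 (mod 3); (1|3)=+1, (1|3)=+1; sign (−1)^0·+1^2·+1^-4 = +1.
(a,b)_11: α=1, u≡2; β=0, v≡8 (mod 11); (2|11)=-1, (8|11)=-1; sign (−1)^0·-1^0·-1^1 = -1.
(-20735, 1881607 / ℚ) ramifies at {5, 7, 11, 23}: a division algebra.

[5, 7, 11, 23]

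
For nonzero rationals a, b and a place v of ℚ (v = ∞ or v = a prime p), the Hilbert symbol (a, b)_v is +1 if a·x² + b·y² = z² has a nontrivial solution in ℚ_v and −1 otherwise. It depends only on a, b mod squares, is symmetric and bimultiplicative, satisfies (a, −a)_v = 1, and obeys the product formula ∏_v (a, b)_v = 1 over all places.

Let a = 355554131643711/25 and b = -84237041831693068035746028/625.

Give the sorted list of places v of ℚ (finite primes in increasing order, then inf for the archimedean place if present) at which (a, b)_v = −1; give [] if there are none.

Mod squares: a ≡ 1812239, b ≡ -667. Check v ∈ {∞, 2, 3, 5, 7, 11, 13, 19, 23, 29}.
v=13: a=13^1·(≡12), b=13^2·(≡10) mod 13; (12|13)=+1, (10|13)=+1; (−1)^{1·2·6}·(+1)^2·(+1)^1 = +1.
v=∞: 1812239 > 0 and -667 < 0  ⇒  (a,b)_∞ = +1.
v=11: a=11^1·(≡7), b=11^2·(≡3) mod 11; (7|11)=-1, (3|11)=+1; (−1)^{1·2·5}·(-1)^2·(+1)^1 = +1.
v=23: a=23^3·(≡8), b=23^5·(≡14) mod 23; (8|23)=+1, (14|23)=-1; (−1)^{3·5·11}·(+1)^5·(-1)^3 = +1.
v=29: a=29^3·(≡13), b=29^5·(≡5) mod 29; (13|29)=+1, (5|29)=+1; (−1)^{3·5·14}·(+1)^5·(+1)^3 = +1.
v=2: v_2(a)=0, v_2(b)=2; units ≡ 7, 5 (mod 8); ε·ε+αω+βω = 1·0+0·1+2·0 ≡ 0  ⇒  (a,b)_2 = +1.
v=7: a=7^2·(≡4), b=7^4·(≡5) mod 7; (4|7)=+1, (5|7)=-1; (−1)^{2·4·3}·(+1)^4·(-1)^2 = +1.
v=3: a=3^2·(≡2), b=3^2·(≡2) mod 3; (2|3)=-1, (2|3)=-1; (−1)^{2·2·1}·(-1)^2·(-1)^2 = +1.
v=5: a=5^-2·(≡1), b=5^-4·(≡2) mod 5; (1|5)=+1, (2|5)=-1; (−1)^{-2·-4·2}·(+1)^-4·(-1)^-2 = +1.
v=19: a=19^1·(≡9), b=19^2·(≡1) mod 19; (9|19)=+1, (1|19)=+1; (−1)^{1·2·9}·(+1)^2·(+1)^1 = +1.
Ram(a, b) = ∅: the form 1812239·x² + -667·y² − z² is isotropic over every ℚ_v, so by Hasse–Minkowski it is isotropic over ℚ.

[]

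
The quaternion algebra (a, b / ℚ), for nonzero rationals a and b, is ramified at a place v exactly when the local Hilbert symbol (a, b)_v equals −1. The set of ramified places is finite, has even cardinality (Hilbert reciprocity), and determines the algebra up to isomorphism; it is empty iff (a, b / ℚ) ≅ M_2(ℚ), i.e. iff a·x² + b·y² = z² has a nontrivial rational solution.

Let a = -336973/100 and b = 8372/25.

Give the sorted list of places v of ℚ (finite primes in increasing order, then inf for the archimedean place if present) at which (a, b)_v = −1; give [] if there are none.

Mod squares: a ≡ -13, b ≡ 2093. Check v ∈ {∞, 2, 5, 7, 13, 23}.
v=7: a=7^2·(≡2), b=7^1·(≡5) mod 7; (2|7)=+1, (5|7)=-1; (−1)^{2·1·3}·(+1)^1·(-1)^2 = +1.
v=2: v_2(a)=-2, v_2(b)=2; units ≡ 3, 5 (mod 8); ε·ε+αω+βω = 1·0+-2·1+2·1 ≡ 0  ⇒  (a,b)_2 = +1.
v=5: a=5^-2·(≡3), b=5^-2·(≡2) mod 5; (3|5)=-1, (2|5)=-1; (−1)^{-2·-2·2}·(-1)^-2·(-1)^-2 = +1.
v=13: a=13^1·(≡3), b=13^1·(≡6) mod 13; (3|13)=+1, (6|13)=-1; (−1)^{1·1·6}·(+1)^1·(-1)^1 = -1.
v=∞: -13 < 0 and 2093 > 0  ⇒  (a,b)_∞ = +1.
v=23: a=23^2·(≡21), b=23^1·(≡21) mod 23; (21|23)=-1, (21|23)=-1; (−1)^{2·1·11}·(-1)^1·(-1)^2 = -1.
|Ram(-13, 2093)| = 2, even; anisotropic at {13, 23}.

[13, 23]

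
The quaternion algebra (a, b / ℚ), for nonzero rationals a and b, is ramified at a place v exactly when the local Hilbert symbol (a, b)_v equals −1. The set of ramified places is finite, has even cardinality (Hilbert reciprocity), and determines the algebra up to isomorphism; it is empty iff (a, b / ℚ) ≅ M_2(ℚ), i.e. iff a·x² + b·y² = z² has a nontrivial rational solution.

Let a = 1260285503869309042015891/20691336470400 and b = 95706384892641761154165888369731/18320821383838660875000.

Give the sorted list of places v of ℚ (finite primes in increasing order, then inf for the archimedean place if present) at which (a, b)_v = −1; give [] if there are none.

[13, 29]

Mod squares: a ≡ 1695514, b ≡ 315146. Check v ∈ {∞, 2, 3, 5, 7, 11, 13, 17, 23, 29, 31, 41}.
v=∞: 1695514 > 0 and 315146 > 0  ⇒  (a,b)_∞ = +1.
v=7: a=7^2·(≡1), b=7^2·(≡6) mod 7; (1|7)=+1, (6|7)=-1; (−1)^{2·2·3}·(+1)^2·(-1)^2 = +1.
v=13: a=13^2·(≡6), b=13^3·(≡1) mod 13; (6|13)=-1, (1|13)=+1; (−1)^{2·3·6}·(-1)^3·(+1)^2 = -1.
v=3: a=3^-12·(≡1), b=3^-16·(≡2) mod 3; (1|3)=+1, (2|3)=-1; (−1)^{-12·-16·1}·(+1)^-16·(-1)^-12 = +1.
v=11: a=11^2·(≡10), b=11^2·(≡6) mod 11; (10|11)=-1, (6|11)=-1; (−1)^{2·2·5}·(-1)^2·(-1)^2 = +1.
v=31: a=31^1·(≡2), b=31^1·(≡24) mod 31; (2|31)=+1, (24|31)=-1; (−1)^{1·1·15}·(+1)^1·(-1)^1 = +1.
v=17: a=17^6·(≡16), b=17^9·(≡16) mod 17; (16|17)=+1, (16|17)=+1; (−1)^{6·9·8}·(+1)^9·(+1)^6 = +1.
v=23: a=23^-3·(≡13), b=23^-7·(≡7) mod 23; (13|23)=+1, (7|23)=-1; (−1)^{-3·-7·11}·(+1)^-7·(-1)^-3 = +1.
v=5: a=5^-2·(≡1), b=5^-6·(≡1) mod 5; (1|5)=+1, (1|5)=+1; (−1)^{-2·-6·2}·(+1)^-6·(+1)^-2 = +1.
v=41: a=41^3·(≡7), b=41^4·(≡31) mod 41; (7|41)=-1, (31|41)=+1; (−1)^{3·4·20}·(-1)^4·(+1)^3 = +1.
v=2: v_2(a)=-7, v_2(b)=-3; units ≡ 5, 5 (mod 8); ε·ε+αω+βω = 0·0+-7·1+-3·1 ≡ 0  ⇒  (a,b)_2 = +1.
v=29: a=29^3·(≡8), b=29^4·(≡26) mod 29; (8|29)=-1, (26|29)=-1; (−1)^{3·4·14}·(-1)^4·(-1)^3 = -1.
Ram(1695514, 315146) = {13, 29}; no ℚ_13-point on the conic.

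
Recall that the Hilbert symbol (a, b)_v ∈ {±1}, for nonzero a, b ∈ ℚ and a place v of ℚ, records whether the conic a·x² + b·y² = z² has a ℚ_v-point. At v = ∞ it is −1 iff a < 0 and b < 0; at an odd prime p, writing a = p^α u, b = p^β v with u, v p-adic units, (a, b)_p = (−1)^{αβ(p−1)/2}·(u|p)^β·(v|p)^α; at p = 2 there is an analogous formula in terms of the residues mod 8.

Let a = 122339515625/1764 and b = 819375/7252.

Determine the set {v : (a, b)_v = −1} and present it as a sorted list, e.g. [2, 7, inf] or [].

Mod squares: a ≡ 41, b ≡ 48507. Check v ∈ {∞, 2, 3, 5, 7, 19, 23, 37, 41}.
v=2: v_2(a)=-2, v_2(b)=-2; units ≡ 1, 3 (mod 8); ε·ε+αω+βω = 0·1+-2·1+-2·0 ≡ 0  ⇒  (a,b)_2 = +1.
v=41: a=41^1·(≡5), b=41^0·(≡2) mod 41; (5|41)=+1, (2|41)=+1; (−1)^{1·0·20}·(+1)^0·(+1)^1 = +1.
v=5: a=5^6·(≡1), b=5^4·(≡3) mod 5; (1|5)=+1, (3|5)=-1; (−1)^{6·4·2}·(+1)^4·(-1)^6 = +1.
v=37: a=37^0·(≡30), b=37^-1·(≡11) mod 37; (30|37)=+1, (11|37)=+1; (−1)^{0·-1·18}·(+1)^-1·(+1)^0 = +1.
v=23: a=23^2·(≡6), b=23^1·(≡3) mod 23; (6|23)=+1, (3|23)=+1; (−1)^{2·1·11}·(+1)^1·(+1)^2 = +1.
v=∞: 41 > 0 and 48507 > 0  ⇒  (a,b)_∞ = +1.
v=19: a=19^2·(≡2), b=19^1·(≡4) mod 19; (2|19)=-1, (4|19)=+1; (−1)^{2·1·9}·(-1)^1·(+1)^2 = -1.
v=3: a=3^-2·(≡2), b=3^1·(≡2) mod 3; (2|3)=-1, (2|3)=-1; (−1)^{-2·1·1}·(-1)^1·(-1)^-2 = -1.
v=7: a=7^-2·(≡5), b=7^-2·(≡4) mod 7; (5|7)=-1, (4|7)=+1; (−1)^{-2·-2·3}·(-1)^-2·(+1)^-2 = +1.
|Ram(41, 48507)| = 2, even; anisotropic at {3, 19}.

[3, 19]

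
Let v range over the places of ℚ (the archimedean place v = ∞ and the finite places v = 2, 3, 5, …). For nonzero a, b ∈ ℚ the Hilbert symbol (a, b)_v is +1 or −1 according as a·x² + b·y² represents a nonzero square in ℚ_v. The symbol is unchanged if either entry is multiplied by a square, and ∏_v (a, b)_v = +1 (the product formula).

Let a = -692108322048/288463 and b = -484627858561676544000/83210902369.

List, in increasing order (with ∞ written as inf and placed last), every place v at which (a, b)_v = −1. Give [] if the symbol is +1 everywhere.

(a, b) ≡ (-91, -4290) mod (ℚ^×)²; places V = {2, 3, 5, 7, 11, 13, 19, 23, 29, ∞}.
(a,b)_5: α=0, u≡4; β=3, v≡2 (mod 5); (4|5)=+1, (2|5)=-1; sign (−1)^0·+1^3·-1^0 = +1.
(a,b)_2: α=8, β=11; u≡5, v≡7 (mod 8); ε(u)ε(v)=0·1, αω(v)=8·0, βω(u)=11·1; sum ≡ 1  ⇒  -1.
(a,b)_23: α=2, u≡8; β=4, v≡22 (mod 23); (8|23)=+1, (22|23)=-1; sign (−1)^0·+1^4·-1^2 = +1.
(a,b)_13: α=1, u≡2; β=1, v≡7 (mod 13); (2|13)=-1, (7|13)=-1; sign (−1)^0·-1^1·-1^1 = +1.
(a,b)_3: α=2, u≡2; β=1, v≡1 (mod 3); (2|3)=-1, (1|3)=+1; sign (−1)^0·-1^1·+1^2 = -1.
(a,b)_19: α=2, u≡7; β=4, v≡9 (mod 19); (7|19)=+1, (9|19)=+1; sign (−1)^0·+1^4·+1^2 = +1.
(a,b)_11: α=2, u≡2; β=3, v≡6 (mod 11); (2|11)=-1, (6|11)=-1; sign (−1)^0·-1^3·-1^2 = -1.
(a,b)_7: α=-3, u≡4; β=-6, v≡1 (mod 7); (4|7)=+1, (1|7)=+1; sign (−1)^0·+1^-6·+1^-3 = +1.
(a,b)_∞: sgn(-91)=−, sgn(-4290)=−, so -1.
(a,b)_29: α=-2, u≡9; β=-4, v≡19 (mod 29); (9|29)=+1, (19|29)=-1; sign (−1)^0·+1^-4·-1^-2 = +1.
Ram(-91, -4290) = {2, 3, 11, ∞}; no ℚ_2-point on the conic.

[2, 3, 11, inf]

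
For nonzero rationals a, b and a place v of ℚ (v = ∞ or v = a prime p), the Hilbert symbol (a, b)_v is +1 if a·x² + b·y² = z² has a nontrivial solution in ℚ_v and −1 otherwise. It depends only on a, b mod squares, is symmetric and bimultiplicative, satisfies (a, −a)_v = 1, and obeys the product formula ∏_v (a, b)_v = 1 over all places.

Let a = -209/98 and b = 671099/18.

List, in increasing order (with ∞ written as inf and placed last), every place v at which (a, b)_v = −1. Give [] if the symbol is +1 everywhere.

[11, 19]

Mod squares: a ≡ -418, b ≡ 22. Check v ∈ {∞, 2, 3, 7, 11, 13, 19}.
v=∞: -418 < 0 and 22 > 0  ⇒  (a,b)_∞ = +1.
v=7: a=7^-2·(≡4), b=7^0·(≡4) mod 7; (4|7)=+1, (4|7)=+1; (−1)^{-2·0·3}·(+1)^0·(+1)^-2 = +1.
v=19: a=19^1·(≡9), b=19^2·(≡3) mod 19; (9|19)=+1, (3|19)=-1; (−1)^{1·2·9}·(+1)^2·(-1)^1 = -1.
v=11: a=11^1·(≡8), b=11^1·(≡2) mod 11; (8|11)=-1, (2|11)=-1; (−1)^{1·1·5}·(-1)^1·(-1)^1 = -1.
v=13: a=13^0·(≡11), b=13^2·(≡9) mod 13; (11|13)=-1, (9|13)=+1; (−1)^{0·2·6}·(-1)^2·(+1)^0 = +1.
v=2: v_2(a)=-1, v_2(b)=-1; units ≡ 7, 3 (mod 8); ε·ε+αω+βω = 1·1+-1·1+-1·0 ≡ 0  ⇒  (a,b)_2 = +1.
v=3: a=3^0·(≡2), b=3^-2·(≡1) mod 3; (2|3)=-1, (1|3)=+1; (−1)^{0·-2·1}·(-1)^-2·(+1)^0 = +1.
|Ram(-418, 22)| = 2, even; anisotropic at {11, 19}.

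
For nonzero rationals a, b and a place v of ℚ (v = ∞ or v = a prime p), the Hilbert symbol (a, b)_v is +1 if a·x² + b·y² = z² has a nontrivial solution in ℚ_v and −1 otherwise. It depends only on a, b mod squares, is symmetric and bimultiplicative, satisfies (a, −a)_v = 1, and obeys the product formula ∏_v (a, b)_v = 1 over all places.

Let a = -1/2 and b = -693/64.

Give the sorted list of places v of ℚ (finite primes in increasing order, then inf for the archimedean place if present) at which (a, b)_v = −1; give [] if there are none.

(a, b) ≡ (-2, -77) mod (ℚ^×)²; places V = {2, 3, 7, 11, ∞}.
(a,b)_∞: sgn(-2)=−, sgn(-77)=−, so -1.
(a,b)_11: α=0, u≡5; β=1, v≡4 (mod 11); (5|11)=+1, (4|11)=+1; sign (−1)^0·+1^1·+1^0 = +1.
(a,b)_7: α=0, u≡3; β=1, v≡6 (mod 7); (3|7)=-1, (6|7)=-1; sign (−1)^0·-1^1·-1^0 = -1.
(a,b)_2: α=-1, β=-6; u≡7, v≡3 (mod 8); ε(u)ε(v)=1·1, αω(v)=-1·1, βω(u)=-6·0; sum ≡ 0  ⇒  +1.
(a,b)_3: α=0, u≡1; β=2, v≡1 (mod 3); (1|3)=+1, (1|3)=+1; sign (−1)^0·+1^2·+1^0 = +1.
|Ram(-2, -77)| = 2, even; anisotropic at {7, ∞}.

[7, inf]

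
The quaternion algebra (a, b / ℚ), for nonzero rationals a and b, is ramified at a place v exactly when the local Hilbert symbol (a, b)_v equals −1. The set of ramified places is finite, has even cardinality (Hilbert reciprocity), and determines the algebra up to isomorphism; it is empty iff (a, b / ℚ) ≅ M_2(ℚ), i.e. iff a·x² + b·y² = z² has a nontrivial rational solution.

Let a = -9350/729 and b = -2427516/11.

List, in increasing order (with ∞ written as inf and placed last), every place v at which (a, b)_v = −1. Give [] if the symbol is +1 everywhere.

[2, 11, 17, inf]

Mod squares: a ≡ -374, b ≡ -4389. Check v ∈ {∞, 2, 3, 5, 7, 11, 13, 17, 19}.
v=17: a=17^1·(≡3), b=17^0·(≡3) mod 17; (3|17)=-1, (3|17)=-1; (−1)^{1·0·8}·(-1)^0·(-1)^1 = -1.
v=5: a=5^2·(≡4), b=5^0·(≡4) mod 5; (4|5)=+1, (4|5)=+1; (−1)^{2·0·2}·(+1)^0·(+1)^2 = +1.
v=∞: -374 < 0 and -4389 < 0  ⇒  (a,b)_∞ = -1.
v=7: a=7^0·(≡2), b=7^1·(≡5) mod 7; (2|7)=+1, (5|7)=-1; (−1)^{0·1·3}·(+1)^1·(-1)^0 = +1.
v=11: a=11^1·(≡10), b=11^-1·(≡8) mod 11; (10|11)=-1, (8|11)=-1; (−1)^{1·-1·5}·(-1)^-1·(-1)^1 = -1.
v=2: v_2(a)=1, v_2(b)=2; units ≡ 5, 3 (mod 8); ε·ε+αω+βω = 0·1+1·1+2·1 ≡ 1  ⇒  (a,b)_2 = -1.
v=13: a=13^0·(≡10), b=13^2·(≡6) mod 13; (10|13)=+1, (6|13)=-1; (−1)^{0·2·6}·(+1)^2·(-1)^0 = +1.
v=3: a=3^-6·(≡1), b=3^3·(≡1) mod 3; (1|3)=+1, (1|3)=+1; (−1)^{-6·3·1}·(+1)^3·(+1)^-6 = +1.
v=19: a=19^0·(≡16), b=19^1·(≡1) mod 19; (16|19)=+1, (1|19)=+1; (−1)^{0·1·9}·(+1)^1·(+1)^0 = +1.
(-374, -4389 / ℚ) ramifies at {2, 11, 17, ∞}: a division algebra.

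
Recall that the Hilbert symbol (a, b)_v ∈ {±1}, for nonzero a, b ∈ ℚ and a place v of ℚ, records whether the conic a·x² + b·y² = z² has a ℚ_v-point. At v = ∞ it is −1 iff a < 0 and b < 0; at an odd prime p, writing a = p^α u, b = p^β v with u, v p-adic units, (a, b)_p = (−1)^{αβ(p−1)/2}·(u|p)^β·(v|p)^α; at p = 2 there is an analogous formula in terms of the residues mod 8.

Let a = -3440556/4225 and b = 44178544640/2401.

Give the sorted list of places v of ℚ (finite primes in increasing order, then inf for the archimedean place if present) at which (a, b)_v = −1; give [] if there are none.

[2, 7, 17, 19]

(a, b) ≡ (-10619, 119510) mod (ℚ^×)²; places V = {2, 3, 5, 7, 13, 17, 19, 37, 41, ∞}.
(a,b)_13: α=-2, u≡2; β=0, v≡1 (mod 13); (2|13)=-1, (1|13)=+1; sign (−1)^0·-1^0·+1^-2 = +1.
(a,b)_7: α=1, u≡1; β=-4, v≡6 (mod 7); (1|7)=+1, (6|7)=-1; sign (−1)^0·+1^-4·-1^1 = -1.
(a,b)_41: α=1, u≡26; β=0, v≡25 (mod 41); (26|41)=-1, (25|41)=+1; sign (−1)^0·-1^0·+1^1 = +1.
(a,b)_3: α=4, u≡1; β=0, v≡2 (mod 3); (1|3)=+1, (2|3)=-1; sign (−1)^0·+1^0·-1^4 = +1.
(a,b)_2: α=2, β=11; u≡5, v≡3 (mod 8); ε(u)ε(v)=0·1, αω(v)=2·1, βω(u)=11·1; sum ≡ 1  ⇒  -1.
(a,b)_19: α=0, u≡3; β=3, v≡16 (mod 19); (3|19)=-1, (16|19)=+1; sign (−1)^0·-1^3·+1^0 = -1.
(a,b)_∞: sgn(-10619)=−, sgn(119510)=+, so +1.
(a,b)_37: α=1, u≡36; β=1, v≡36 (mod 37); (36|37)=+1, (36|37)=+1; sign (−1)^0·+1^1·+1^1 = +1.
(a,b)_5: α=-2, u≡1; β=1, v≡3 (mod 5); (1|5)=+1, (3|5)=-1; sign (−1)^0·+1^1·-1^-2 = +1.
(a,b)_17: α=0, u≡12; β=1, v≡2 (mod 17); (12|17)=-1, (2|17)=+1; sign (−1)^0·-1^1·+1^0 = -1.
|Ram(-10619, 119510)| = 4, even; anisotropic at {2, 7, 17, 19}.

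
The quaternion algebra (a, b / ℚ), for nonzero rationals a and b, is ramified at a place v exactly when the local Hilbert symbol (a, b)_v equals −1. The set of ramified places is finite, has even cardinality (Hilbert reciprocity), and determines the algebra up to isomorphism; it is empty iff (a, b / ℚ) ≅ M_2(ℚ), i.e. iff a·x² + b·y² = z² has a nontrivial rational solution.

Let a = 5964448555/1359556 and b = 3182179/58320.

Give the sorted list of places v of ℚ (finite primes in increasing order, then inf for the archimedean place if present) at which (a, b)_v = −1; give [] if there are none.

(a, b) ≡ (20995, 455) mod (ℚ^×)²; places V = {2, 3, 5, 7, 11, 13, 17, 19, 41, 53, ∞}.
(a,b)_17: α=1, u≡6; β=2, v≡8 (mod 17); (6|17)=-1, (8|17)=+1; sign (−1)^0·-1^2·+1^1 = +1.
(a,b)_13: α=3, u≡4; β=1, v≡3 (mod 13); (4|13)=+1, (3|13)=+1; sign (−1)^0·+1^1·+1^3 = +1.
(a,b)_11: α=-2, u≡2; β=2, v≡1 (mod 11); (2|11)=-1, (1|11)=+1; sign (−1)^0·-1^2·+1^-2 = +1.
(a,b)_2: α=-2, β=-4; u≡3, v≡7 (mod 8); ε(u)ε(v)=1·1, αω(v)=-2·0, βω(u)=-4·1; sum ≡ 1  ⇒  -1.
(a,b)_3: α=0, u≡1; β=-6, v≡2 (mod 3); (1|3)=+1, (2|3)=-1; sign (−1)^0·+1^-6·-1^0 = +1.
(a,b)_5: α=1, u≡1; β=-1, v≡1 (mod 5); (1|5)=+1, (1|5)=+1; sign (−1)^0·+1^-1·+1^1 = +1.
(a,b)_41: α=2, u≡27; β=0, v≡39 (mod 41); (27|41)=-1, (39|41)=+1; sign (−1)^0·-1^0·+1^2 = +1.
(a,b)_7: α=0, u≡1; β=1, v≡1 (mod 7); (1|7)=+1, (1|7)=+1; sign (−1)^0·+1^1·+1^0 = +1.
(a,b)_∞: sgn(20995)=+, sgn(455)=+, so +1.
(a,b)_19: α=1, u≡2; β=0, v≡15 (mod 19); (2|19)=-1, (15|19)=-1; sign (−1)^0·-1^0·-1^1 = -1.
(a,b)_53: α=-2, u≡9; β=0, v≡48 (mod 53); (9|53)=+1, (48|53)=-1; sign (−1)^0·+1^0·-1^-2 = +1.
(20995, 455 / ℚ) ramifies at {2, 19}: a division algebra.

[2, 19]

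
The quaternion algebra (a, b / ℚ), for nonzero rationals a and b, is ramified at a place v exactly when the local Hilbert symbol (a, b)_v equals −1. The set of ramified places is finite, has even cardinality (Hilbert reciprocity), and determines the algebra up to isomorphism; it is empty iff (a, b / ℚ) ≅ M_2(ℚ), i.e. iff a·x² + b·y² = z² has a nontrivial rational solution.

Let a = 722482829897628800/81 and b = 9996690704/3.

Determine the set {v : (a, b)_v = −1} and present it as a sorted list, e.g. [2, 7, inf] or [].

(a, b) ≡ (3458, 627) mod (ℚ^×)²; places V = {2, 3, 5, 7, 11, 13, 19, ∞}.
(a,b)_13: α=3, u≡5; β=2, v≡9 (mod 13); (5|13)=-1, (9|13)=+1; sign (−1)^0·-1^2·+1^3 = +1.
(a,b)_11: α=2, u≡4; β=1, v≡2 (mod 11); (4|11)=+1, (2|11)=-1; sign (−1)^0·+1^1·-1^2 = +1.
(a,b)_5: α=2, u≡2; β=0, v≡3 (mod 5); (2|5)=-1, (3|5)=-1; sign (−1)^0·-1^0·-1^2 = +1.
(a,b)_19: α=5, u≡9; β=3, v≡14 (mod 19); (9|19)=+1, (14|19)=-1; sign (−1)^1·+1^3·-1^5 = +1.
(a,b)_∞: sgn(3458)=+, sgn(627)=+, so +1.
(a,b)_3: α=-4, u≡2; β=-1, v≡2 (mod 3); (2|3)=-1, (2|3)=-1; sign (−1)^0·-1^-1·-1^-4 = -1.
(a,b)_7: α=3, u≡2; β=2, v≡2 (mod 7); (2|7)=+1, (2|7)=+1; sign (−1)^0·+1^2·+1^3 = +1.
(a,b)_2: α=7, β=4; u≡1, v≡3 (mod 8); ε(u)ε(v)=0·1, αω(v)=7·1, βω(u)=4·0; sum ≡ 1  ⇒  -1.
(3458, 627 / ℚ) ramifies at {2, 3}: a division algebra.

[2, 3]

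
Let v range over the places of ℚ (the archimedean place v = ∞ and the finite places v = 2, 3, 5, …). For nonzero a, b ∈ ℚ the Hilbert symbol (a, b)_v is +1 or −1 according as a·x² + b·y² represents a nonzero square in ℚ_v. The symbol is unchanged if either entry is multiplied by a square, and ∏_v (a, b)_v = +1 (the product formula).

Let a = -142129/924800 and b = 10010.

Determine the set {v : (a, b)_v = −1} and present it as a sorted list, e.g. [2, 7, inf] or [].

Mod squares: a ≡ -2, b ≡ 10010. Check v ∈ {∞, 2, 5, 7, 11, 13, 17, 29}.
v=13: a=13^2·(≡5), b=13^1·(≡3) mod 13; (5|13)=-1, (3|13)=+1; (−1)^{2·1·6}·(-1)^1·(+1)^2 = -1.
v=29: a=29^2·(≡14), b=29^0·(≡5) mod 29; (14|29)=-1, (5|29)=+1; (−1)^{2·0·14}·(-1)^0·(+1)^2 = +1.
v=∞: -2 < 0 and 10010 > 0  ⇒  (a,b)_∞ = +1.
v=2: v_2(a)=-7, v_2(b)=1; units ≡ 7, 5 (mod 8); ε·ε+αω+βω = 1·0+-7·1+1·0 ≡ 1  ⇒  (a,b)_2 = -1.
v=11: a=11^0·(≡3), b=11^1·(≡8) mod 11; (3|11)=+1, (8|11)=-1; (−1)^{0·1·5}·(+1)^1·(-1)^0 = +1.
v=7: a=7^0·(≡3), b=7^1·(≡2) mod 7; (3|7)=-1, (2|7)=+1; (−1)^{0·1·3}·(-1)^1·(+1)^0 = -1.
v=17: a=17^-2·(≡2), b=17^0·(≡14) mod 17; (2|17)=+1, (14|17)=-1; (−1)^{-2·0·8}·(+1)^0·(-1)^-2 = +1.
v=5: a=5^-2·(≡3), b=5^1·(≡2) mod 5; (3|5)=-1, (2|5)=-1; (−1)^{-2·1·2}·(-1)^1·(-1)^-2 = -1.
|Ram(-2, 10010)| = 4, even; anisotropic at {2, 5, 7, 13}.

[2, 5, 7, 13]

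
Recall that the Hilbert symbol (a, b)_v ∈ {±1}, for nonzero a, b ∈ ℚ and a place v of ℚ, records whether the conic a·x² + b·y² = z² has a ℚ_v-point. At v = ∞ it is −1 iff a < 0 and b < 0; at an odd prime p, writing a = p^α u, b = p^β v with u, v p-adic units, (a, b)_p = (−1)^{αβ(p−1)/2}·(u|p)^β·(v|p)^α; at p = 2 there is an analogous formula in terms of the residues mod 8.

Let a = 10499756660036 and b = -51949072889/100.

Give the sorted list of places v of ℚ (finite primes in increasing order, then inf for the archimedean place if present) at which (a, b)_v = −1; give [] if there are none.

[7, 37]

(a, b) ≡ (161, -2936801) mod (ℚ^×)²; places V = {2, 5, 7, 17, 19, 23, 29, 37, ∞}.
(a,b)_∞: sgn(161)=+, sgn(-2936801)=−, so +1.
(a,b)_37: α=2, u≡20; β=1, v≡19 (mod 37); (20|37)=-1, (19|37)=-1; sign (−1)^0·-1^1·-1^2 = -1.
(a,b)_23: α=1, u≡14; β=1, v≡8 (mod 23); (14|23)=-1, (8|23)=+1; sign (−1)^1·-1^1·+1^1 = +1.
(a,b)_7: α=3, u≡1; β=3, v≡4 (mod 7); (1|7)=+1, (4|7)=+1; sign (−1)^1·+1^3·+1^3 = -1.
(a,b)_17: α=2, u≡16; β=1, v≡4 (mod 17); (16|17)=+1, (4|17)=+1; sign (−1)^0·+1^1·+1^2 = +1.
(a,b)_29: α=2, u≡5; β=1, v≡9 (mod 29); (5|29)=+1, (9|29)=+1; sign (−1)^0·+1^1·+1^2 = +1.
(a,b)_19: α=0, u≡16; β=2, v≡3 (mod 19); (16|19)=+1, (3|19)=-1; sign (−1)^0·+1^2·-1^0 = +1.
(a,b)_2: α=2, β=-2; u≡1, v≡7 (mod 8); ε(u)ε(v)=0·1, αω(v)=2·0, βω(u)=-2·0; sum ≡ 0  ⇒  +1.
(a,b)_5: α=0, u≡1; β=-2, v≡4 (mod 5); (1|5)=+1, (4|5)=+1; sign (−1)^0·+1^-2·+1^0 = +1.
|Ram(161, -2936801)| = 2, even; anisotropic at {7, 37}.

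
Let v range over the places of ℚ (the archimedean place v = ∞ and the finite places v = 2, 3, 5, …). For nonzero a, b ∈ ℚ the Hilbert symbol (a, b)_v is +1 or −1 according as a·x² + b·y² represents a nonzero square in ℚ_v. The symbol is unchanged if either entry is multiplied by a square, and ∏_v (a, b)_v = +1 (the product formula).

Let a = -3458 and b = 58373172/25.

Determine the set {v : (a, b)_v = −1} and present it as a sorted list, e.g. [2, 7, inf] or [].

Mod squares: a ≡ -3458, b ≡ 1621477. Check v ∈ {∞, 2, 3, 5, 7, 11, 13, 17, 19, 23, 29}.
v=3: a=3^0·(≡1), b=3^2·(≡1) mod 3; (1|3)=+1, (1|3)=+1; (−1)^{0·2·1}·(+1)^2·(+1)^0 = +1.
v=5: a=5^0·(≡2), b=5^-2·(≡2) mod 5; (2|5)=-1, (2|5)=-1; (−1)^{0·-2·2}·(-1)^-2·(-1)^0 = +1.
v=13: a=13^1·(≡7), b=13^1·(≡8) mod 13; (7|13)=-1, (8|13)=-1; (−1)^{1·1·6}·(-1)^1·(-1)^1 = +1.
v=∞: -3458 < 0 and 1621477 > 0  ⇒  (a,b)_∞ = +1.
v=23: a=23^0·(≡15), b=23^1·(≡3) mod 23; (15|23)=-1, (3|23)=+1; (−1)^{0·1·11}·(-1)^1·(+1)^0 = -1.
v=2: v_2(a)=1, v_2(b)=2; units ≡ 7, 5 (mod 8); ε·ε+αω+βω = 1·0+1·1+2·0 ≡ 1  ⇒  (a,b)_2 = -1.
v=11: a=11^0·(≡7), b=11^1·(≡7) mod 11; (7|11)=-1, (7|11)=-1; (−1)^{0·1·5}·(-1)^1·(-1)^0 = -1.
v=7: a=7^1·(≡3), b=7^0·(≡1) mod 7; (3|7)=-1, (1|7)=+1; (−1)^{1·0·3}·(-1)^0·(+1)^1 = +1.
v=17: a=17^0·(≡10), b=17^1·(≡7) mod 17; (10|17)=-1, (7|17)=-1; (−1)^{0·1·8}·(-1)^1·(-1)^0 = -1.
v=29: a=29^0·(≡22), b=29^1·(≡20) mod 29; (22|29)=+1, (20|29)=+1; (−1)^{0·1·14}·(+1)^1·(+1)^0 = +1.
v=19: a=19^1·(≡8), b=19^0·(≡7) mod 19; (8|19)=-1, (7|19)=+1; (−1)^{1·0·9}·(-1)^0·(+1)^1 = +1.
(-3458, 1621477 / ℚ) ramifies at {2, 11, 17, 23}: a division algebra.

[2, 11, 17, 23]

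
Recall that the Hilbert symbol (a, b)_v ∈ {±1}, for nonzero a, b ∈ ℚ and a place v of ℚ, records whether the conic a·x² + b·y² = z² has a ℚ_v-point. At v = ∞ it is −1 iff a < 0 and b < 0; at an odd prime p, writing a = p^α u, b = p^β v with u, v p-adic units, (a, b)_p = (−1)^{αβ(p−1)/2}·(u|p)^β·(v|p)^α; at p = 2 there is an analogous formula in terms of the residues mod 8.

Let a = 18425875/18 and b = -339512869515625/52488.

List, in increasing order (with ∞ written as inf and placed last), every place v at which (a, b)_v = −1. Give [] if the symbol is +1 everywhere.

Mod squares: a ≡ 1474070, b ≡ -2. Check v ∈ {∞, 2, 3, 5, 13, 17, 23, 29}.
v=3: a=3^-2·(≡2), b=3^-8·(≡1) mod 3; (2|3)=-1, (1|3)=+1; (−1)^{-2·-8·1}·(-1)^-8·(+1)^-2 = +1.
v=5: a=5^3·(≡4), b=5^6·(≡2) mod 5; (4|5)=+1, (2|5)=-1; (−1)^{3·6·2}·(+1)^6·(-1)^3 = -1.
v=13: a=13^1·(≡10), b=13^2·(≡5) mod 13; (10|13)=+1, (5|13)=-1; (−1)^{1·2·6}·(+1)^2·(-1)^1 = -1.
v=29: a=29^1·(≡4), b=29^2·(≡11) mod 29; (4|29)=+1, (11|29)=-1; (−1)^{1·2·14}·(+1)^2·(-1)^1 = -1.
v=17: a=17^1·(≡6), b=17^2·(≡13) mod 17; (6|17)=-1, (13|17)=+1; (−1)^{1·2·8}·(-1)^2·(+1)^1 = +1.
v=∞: 1474070 > 0 and -2 < 0  ⇒  (a,b)_∞ = +1.
v=23: a=23^1·(≡16), b=23^2·(≡20) mod 23; (16|23)=+1, (20|23)=-1; (−1)^{1·2·11}·(+1)^2·(-1)^1 = -1.
v=2: v_2(a)=-1, v_2(b)=-3; units ≡ 3, 7 (mod 8); ε·ε+αω+βω = 1·1+-1·0+-3·1 ≡ 0  ⇒  (a,b)_2 = +1.
|Ram(1474070, -2)| = 4, even; anisotropic at {5, 13, 23, 29}.

[5, 13, 23, 29]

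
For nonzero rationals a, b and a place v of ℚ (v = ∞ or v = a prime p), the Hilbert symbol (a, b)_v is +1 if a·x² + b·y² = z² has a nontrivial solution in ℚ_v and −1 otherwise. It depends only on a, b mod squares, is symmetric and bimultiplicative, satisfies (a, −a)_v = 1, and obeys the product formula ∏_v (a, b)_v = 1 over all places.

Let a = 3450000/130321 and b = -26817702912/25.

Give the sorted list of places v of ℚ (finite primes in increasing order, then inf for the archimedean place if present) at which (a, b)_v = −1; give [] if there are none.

Mod squares: a ≡ 345, b ≡ -323323. Check v ∈ {∞, 2, 3, 5, 7, 11, 13, 17, 19, 23}.
v=17: a=17^0·(≡14), b=17^1·(≡9) mod 17; (14|17)=-1, (9|17)=+1; (−1)^{0·1·8}·(-1)^1·(+1)^0 = -1.
v=13: a=13^0·(≡11), b=13^1·(≡8) mod 13; (11|13)=-1, (8|13)=-1; (−1)^{0·1·6}·(-1)^1·(-1)^0 = -1.
v=7: a=7^0·(≡4), b=7^1·(≡1) mod 7; (4|7)=+1, (1|7)=+1; (−1)^{0·1·3}·(+1)^1·(+1)^0 = +1.
v=19: a=19^-4·(≡18), b=19^1·(≡1) mod 19; (18|19)=-1, (1|19)=+1; (−1)^{-4·1·9}·(-1)^1·(+1)^-4 = -1.
v=11: a=11^0·(≡1), b=11^1·(≡6) mod 11; (1|11)=+1, (6|11)=-1; (−1)^{0·1·5}·(+1)^1·(-1)^0 = +1.
v=2: v_2(a)=4, v_2(b)=10; units ≡ 1, 5 (mod 8); ε·ε+αω+βω = 0·0+4·1+10·0 ≡ 0  ⇒  (a,b)_2 = +1.
v=5: a=5^5·(≡4), b=5^-2·(≡3) mod 5; (4|5)=+1, (3|5)=-1; (−1)^{5·-2·2}·(+1)^-2·(-1)^5 = -1.
v=3: a=3^1·(≡1), b=3^4·(≡2) mod 3; (1|3)=+1, (2|3)=-1; (−1)^{1·4·1}·(+1)^4·(-1)^1 = -1.
v=∞: 345 > 0 and -323323 < 0  ⇒  (a,b)_∞ = +1.
v=23: a=23^1·(≡21), b=23^0·(≡10) mod 23; (21|23)=-1, (10|23)=-1; (−1)^{1·0·11}·(-1)^0·(-1)^1 = -1.
(345, -323323 / ℚ) ramifies at {3, 5, 13, 17, 19, 23}: a division algebra.

[3, 5, 13, 17, 19, 23]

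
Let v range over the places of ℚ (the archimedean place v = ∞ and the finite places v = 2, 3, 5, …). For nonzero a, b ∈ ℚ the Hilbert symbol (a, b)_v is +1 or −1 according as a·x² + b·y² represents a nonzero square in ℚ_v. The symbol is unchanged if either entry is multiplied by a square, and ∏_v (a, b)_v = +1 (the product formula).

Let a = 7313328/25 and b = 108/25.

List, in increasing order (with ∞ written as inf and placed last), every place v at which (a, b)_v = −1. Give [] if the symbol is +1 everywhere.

[2, 19]

Mod squares: a ≡ 627, b ≡ 3. Check v ∈ {∞, 2, 3, 5, 11, 19}.
v=3: a=3^7·(≡2), b=3^3·(≡1) mod 3; (2|3)=-1, (1|3)=+1; (−1)^{7·3·1}·(-1)^3·(+1)^7 = +1.
v=5: a=5^-2·(≡3), b=5^-2·(≡3) mod 5; (3|5)=-1, (3|5)=-1; (−1)^{-2·-2·2}·(-1)^-2·(-1)^-2 = +1.
v=19: a=19^1·(≡8), b=19^0·(≡18) mod 19; (8|19)=-1, (18|19)=-1; (−1)^{1·0·9}·(-1)^0·(-1)^1 = -1.
v=2: v_2(a)=4, v_2(b)=2; units ≡ 3, 3 (mod 8); ε·ε+αω+βω = 1·1+4·1+2·1 ≡ 1  ⇒  (a,b)_2 = -1.
v=11: a=11^1·(≡10), b=11^0·(≡3) mod 11; (10|11)=-1, (3|11)=+1; (−1)^{1·0·5}·(-1)^0·(+1)^1 = +1.
v=∞: 627 > 0 and 3 > 0  ⇒  (a,b)_∞ = +1.
|Ram(627, 3)| = 2, even; anisotropic at {2, 19}.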